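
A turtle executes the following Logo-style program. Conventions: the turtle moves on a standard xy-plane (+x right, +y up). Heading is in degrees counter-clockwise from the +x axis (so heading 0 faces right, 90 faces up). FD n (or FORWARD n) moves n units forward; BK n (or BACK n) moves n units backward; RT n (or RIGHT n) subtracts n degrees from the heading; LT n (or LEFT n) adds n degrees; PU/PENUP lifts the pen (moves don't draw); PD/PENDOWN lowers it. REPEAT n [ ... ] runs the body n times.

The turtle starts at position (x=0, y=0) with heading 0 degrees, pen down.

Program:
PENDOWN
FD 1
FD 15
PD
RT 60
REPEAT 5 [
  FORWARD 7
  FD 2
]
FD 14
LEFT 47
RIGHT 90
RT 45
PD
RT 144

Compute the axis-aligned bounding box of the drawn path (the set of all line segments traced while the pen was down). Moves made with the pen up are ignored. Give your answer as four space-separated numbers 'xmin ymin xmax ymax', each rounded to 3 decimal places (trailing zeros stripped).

Answer: 0 -51.095 45.5 0

Derivation:
Executing turtle program step by step:
Start: pos=(0,0), heading=0, pen down
PD: pen down
FD 1: (0,0) -> (1,0) [heading=0, draw]
FD 15: (1,0) -> (16,0) [heading=0, draw]
PD: pen down
RT 60: heading 0 -> 300
REPEAT 5 [
  -- iteration 1/5 --
  FD 7: (16,0) -> (19.5,-6.062) [heading=300, draw]
  FD 2: (19.5,-6.062) -> (20.5,-7.794) [heading=300, draw]
  -- iteration 2/5 --
  FD 7: (20.5,-7.794) -> (24,-13.856) [heading=300, draw]
  FD 2: (24,-13.856) -> (25,-15.588) [heading=300, draw]
  -- iteration 3/5 --
  FD 7: (25,-15.588) -> (28.5,-21.651) [heading=300, draw]
  FD 2: (28.5,-21.651) -> (29.5,-23.383) [heading=300, draw]
  -- iteration 4/5 --
  FD 7: (29.5,-23.383) -> (33,-29.445) [heading=300, draw]
  FD 2: (33,-29.445) -> (34,-31.177) [heading=300, draw]
  -- iteration 5/5 --
  FD 7: (34,-31.177) -> (37.5,-37.239) [heading=300, draw]
  FD 2: (37.5,-37.239) -> (38.5,-38.971) [heading=300, draw]
]
FD 14: (38.5,-38.971) -> (45.5,-51.095) [heading=300, draw]
LT 47: heading 300 -> 347
RT 90: heading 347 -> 257
RT 45: heading 257 -> 212
PD: pen down
RT 144: heading 212 -> 68
Final: pos=(45.5,-51.095), heading=68, 13 segment(s) drawn

Segment endpoints: x in {0, 1, 16, 19.5, 20.5, 24, 25, 28.5, 29.5, 33, 34, 37.5, 38.5, 45.5}, y in {-51.095, -38.971, -37.239, -31.177, -29.445, -23.383, -21.651, -15.588, -13.856, -7.794, -6.062, 0}
xmin=0, ymin=-51.095, xmax=45.5, ymax=0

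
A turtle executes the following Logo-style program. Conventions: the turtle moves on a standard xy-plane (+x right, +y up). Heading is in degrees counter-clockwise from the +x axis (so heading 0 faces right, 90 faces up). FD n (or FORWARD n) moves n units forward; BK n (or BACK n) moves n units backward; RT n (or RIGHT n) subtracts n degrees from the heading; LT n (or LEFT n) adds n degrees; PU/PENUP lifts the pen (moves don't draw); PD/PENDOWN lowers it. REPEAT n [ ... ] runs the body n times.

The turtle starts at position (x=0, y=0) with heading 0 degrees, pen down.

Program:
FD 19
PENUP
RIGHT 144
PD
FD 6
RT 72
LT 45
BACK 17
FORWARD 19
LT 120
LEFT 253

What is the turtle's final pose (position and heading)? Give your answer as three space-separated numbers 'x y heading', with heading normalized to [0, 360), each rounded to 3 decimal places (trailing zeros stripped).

Answer: 12.171 -3.84 202

Derivation:
Executing turtle program step by step:
Start: pos=(0,0), heading=0, pen down
FD 19: (0,0) -> (19,0) [heading=0, draw]
PU: pen up
RT 144: heading 0 -> 216
PD: pen down
FD 6: (19,0) -> (14.146,-3.527) [heading=216, draw]
RT 72: heading 216 -> 144
LT 45: heading 144 -> 189
BK 17: (14.146,-3.527) -> (30.937,-0.867) [heading=189, draw]
FD 19: (30.937,-0.867) -> (12.171,-3.84) [heading=189, draw]
LT 120: heading 189 -> 309
LT 253: heading 309 -> 202
Final: pos=(12.171,-3.84), heading=202, 4 segment(s) drawn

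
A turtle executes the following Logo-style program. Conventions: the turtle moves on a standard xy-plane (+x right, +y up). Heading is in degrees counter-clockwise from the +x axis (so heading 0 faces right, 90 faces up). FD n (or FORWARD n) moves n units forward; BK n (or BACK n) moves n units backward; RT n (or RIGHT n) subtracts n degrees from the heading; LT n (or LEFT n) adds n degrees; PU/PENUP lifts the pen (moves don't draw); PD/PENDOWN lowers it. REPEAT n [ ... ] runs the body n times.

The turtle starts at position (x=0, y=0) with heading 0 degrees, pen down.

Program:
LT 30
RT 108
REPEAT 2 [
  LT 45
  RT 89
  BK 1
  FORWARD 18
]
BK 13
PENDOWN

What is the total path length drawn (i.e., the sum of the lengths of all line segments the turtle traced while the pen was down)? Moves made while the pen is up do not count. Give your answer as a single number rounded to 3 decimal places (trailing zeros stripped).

Answer: 51

Derivation:
Executing turtle program step by step:
Start: pos=(0,0), heading=0, pen down
LT 30: heading 0 -> 30
RT 108: heading 30 -> 282
REPEAT 2 [
  -- iteration 1/2 --
  LT 45: heading 282 -> 327
  RT 89: heading 327 -> 238
  BK 1: (0,0) -> (0.53,0.848) [heading=238, draw]
  FD 18: (0.53,0.848) -> (-9.009,-14.417) [heading=238, draw]
  -- iteration 2/2 --
  LT 45: heading 238 -> 283
  RT 89: heading 283 -> 194
  BK 1: (-9.009,-14.417) -> (-8.038,-14.175) [heading=194, draw]
  FD 18: (-8.038,-14.175) -> (-25.504,-18.529) [heading=194, draw]
]
BK 13: (-25.504,-18.529) -> (-12.89,-15.385) [heading=194, draw]
PD: pen down
Final: pos=(-12.89,-15.385), heading=194, 5 segment(s) drawn

Segment lengths:
  seg 1: (0,0) -> (0.53,0.848), length = 1
  seg 2: (0.53,0.848) -> (-9.009,-14.417), length = 18
  seg 3: (-9.009,-14.417) -> (-8.038,-14.175), length = 1
  seg 4: (-8.038,-14.175) -> (-25.504,-18.529), length = 18
  seg 5: (-25.504,-18.529) -> (-12.89,-15.385), length = 13
Total = 51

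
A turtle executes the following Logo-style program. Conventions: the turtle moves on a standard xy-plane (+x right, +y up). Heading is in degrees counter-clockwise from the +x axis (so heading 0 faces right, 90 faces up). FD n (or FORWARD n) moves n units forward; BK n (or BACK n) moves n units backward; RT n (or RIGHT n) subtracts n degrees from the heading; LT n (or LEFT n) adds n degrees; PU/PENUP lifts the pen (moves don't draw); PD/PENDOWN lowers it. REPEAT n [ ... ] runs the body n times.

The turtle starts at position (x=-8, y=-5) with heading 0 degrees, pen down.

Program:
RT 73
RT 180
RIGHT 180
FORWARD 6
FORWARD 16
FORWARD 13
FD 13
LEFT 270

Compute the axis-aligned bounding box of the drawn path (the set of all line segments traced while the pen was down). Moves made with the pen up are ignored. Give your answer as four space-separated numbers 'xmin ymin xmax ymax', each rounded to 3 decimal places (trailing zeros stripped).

Answer: -8 -50.903 6.034 -5

Derivation:
Executing turtle program step by step:
Start: pos=(-8,-5), heading=0, pen down
RT 73: heading 0 -> 287
RT 180: heading 287 -> 107
RT 180: heading 107 -> 287
FD 6: (-8,-5) -> (-6.246,-10.738) [heading=287, draw]
FD 16: (-6.246,-10.738) -> (-1.568,-26.039) [heading=287, draw]
FD 13: (-1.568,-26.039) -> (2.233,-38.471) [heading=287, draw]
FD 13: (2.233,-38.471) -> (6.034,-50.903) [heading=287, draw]
LT 270: heading 287 -> 197
Final: pos=(6.034,-50.903), heading=197, 4 segment(s) drawn

Segment endpoints: x in {-8, -6.246, -1.568, 2.233, 6.034}, y in {-50.903, -38.471, -26.039, -10.738, -5}
xmin=-8, ymin=-50.903, xmax=6.034, ymax=-5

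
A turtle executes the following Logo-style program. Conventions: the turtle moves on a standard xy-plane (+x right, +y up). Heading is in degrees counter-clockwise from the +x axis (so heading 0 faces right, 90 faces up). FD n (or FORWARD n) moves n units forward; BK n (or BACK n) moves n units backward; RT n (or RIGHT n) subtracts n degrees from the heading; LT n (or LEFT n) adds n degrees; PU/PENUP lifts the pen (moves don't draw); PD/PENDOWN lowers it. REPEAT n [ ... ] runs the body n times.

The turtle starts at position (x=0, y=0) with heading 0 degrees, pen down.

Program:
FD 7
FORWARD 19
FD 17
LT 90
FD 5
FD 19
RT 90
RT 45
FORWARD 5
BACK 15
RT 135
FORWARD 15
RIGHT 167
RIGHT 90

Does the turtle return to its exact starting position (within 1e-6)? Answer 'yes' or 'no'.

Answer: no

Derivation:
Executing turtle program step by step:
Start: pos=(0,0), heading=0, pen down
FD 7: (0,0) -> (7,0) [heading=0, draw]
FD 19: (7,0) -> (26,0) [heading=0, draw]
FD 17: (26,0) -> (43,0) [heading=0, draw]
LT 90: heading 0 -> 90
FD 5: (43,0) -> (43,5) [heading=90, draw]
FD 19: (43,5) -> (43,24) [heading=90, draw]
RT 90: heading 90 -> 0
RT 45: heading 0 -> 315
FD 5: (43,24) -> (46.536,20.464) [heading=315, draw]
BK 15: (46.536,20.464) -> (35.929,31.071) [heading=315, draw]
RT 135: heading 315 -> 180
FD 15: (35.929,31.071) -> (20.929,31.071) [heading=180, draw]
RT 167: heading 180 -> 13
RT 90: heading 13 -> 283
Final: pos=(20.929,31.071), heading=283, 8 segment(s) drawn

Start position: (0, 0)
Final position: (20.929, 31.071)
Distance = 37.462; >= 1e-6 -> NOT closed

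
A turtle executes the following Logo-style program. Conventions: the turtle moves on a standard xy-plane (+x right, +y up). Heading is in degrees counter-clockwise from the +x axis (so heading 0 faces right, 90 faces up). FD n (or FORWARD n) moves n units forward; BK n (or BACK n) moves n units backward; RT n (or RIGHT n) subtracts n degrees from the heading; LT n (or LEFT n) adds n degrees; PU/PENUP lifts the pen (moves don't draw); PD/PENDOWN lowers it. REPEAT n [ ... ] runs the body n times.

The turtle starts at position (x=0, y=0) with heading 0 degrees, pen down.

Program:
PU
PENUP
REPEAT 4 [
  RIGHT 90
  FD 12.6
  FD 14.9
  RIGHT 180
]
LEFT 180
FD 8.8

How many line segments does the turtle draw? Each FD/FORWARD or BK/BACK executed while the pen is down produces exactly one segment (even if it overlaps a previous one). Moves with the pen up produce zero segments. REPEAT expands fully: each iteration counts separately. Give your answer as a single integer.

Answer: 0

Derivation:
Executing turtle program step by step:
Start: pos=(0,0), heading=0, pen down
PU: pen up
PU: pen up
REPEAT 4 [
  -- iteration 1/4 --
  RT 90: heading 0 -> 270
  FD 12.6: (0,0) -> (0,-12.6) [heading=270, move]
  FD 14.9: (0,-12.6) -> (0,-27.5) [heading=270, move]
  RT 180: heading 270 -> 90
  -- iteration 2/4 --
  RT 90: heading 90 -> 0
  FD 12.6: (0,-27.5) -> (12.6,-27.5) [heading=0, move]
  FD 14.9: (12.6,-27.5) -> (27.5,-27.5) [heading=0, move]
  RT 180: heading 0 -> 180
  -- iteration 3/4 --
  RT 90: heading 180 -> 90
  FD 12.6: (27.5,-27.5) -> (27.5,-14.9) [heading=90, move]
  FD 14.9: (27.5,-14.9) -> (27.5,0) [heading=90, move]
  RT 180: heading 90 -> 270
  -- iteration 4/4 --
  RT 90: heading 270 -> 180
  FD 12.6: (27.5,0) -> (14.9,0) [heading=180, move]
  FD 14.9: (14.9,0) -> (0,0) [heading=180, move]
  RT 180: heading 180 -> 0
]
LT 180: heading 0 -> 180
FD 8.8: (0,0) -> (-8.8,0) [heading=180, move]
Final: pos=(-8.8,0), heading=180, 0 segment(s) drawn
Segments drawn: 0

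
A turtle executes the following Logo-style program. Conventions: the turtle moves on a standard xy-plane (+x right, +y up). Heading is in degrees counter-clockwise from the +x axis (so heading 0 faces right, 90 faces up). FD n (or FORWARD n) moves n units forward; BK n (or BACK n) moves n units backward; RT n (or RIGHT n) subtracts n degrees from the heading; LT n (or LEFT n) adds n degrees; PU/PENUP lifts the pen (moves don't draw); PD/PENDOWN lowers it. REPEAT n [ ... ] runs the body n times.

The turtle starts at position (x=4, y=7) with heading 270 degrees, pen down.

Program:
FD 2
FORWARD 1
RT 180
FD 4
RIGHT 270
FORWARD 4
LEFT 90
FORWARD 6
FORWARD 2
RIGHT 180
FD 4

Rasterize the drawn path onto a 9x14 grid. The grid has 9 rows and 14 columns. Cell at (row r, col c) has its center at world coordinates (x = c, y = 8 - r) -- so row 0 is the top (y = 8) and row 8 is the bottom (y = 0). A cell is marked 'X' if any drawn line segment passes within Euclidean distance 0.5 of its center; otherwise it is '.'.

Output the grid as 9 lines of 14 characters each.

Answer: XXXXX.........
X...X.........
X...X.........
X...X.........
X...X.........
X.............
X.............
X.............
X.............

Derivation:
Segment 0: (4,7) -> (4,5)
Segment 1: (4,5) -> (4,4)
Segment 2: (4,4) -> (4,8)
Segment 3: (4,8) -> (0,8)
Segment 4: (0,8) -> (0,2)
Segment 5: (0,2) -> (0,-0)
Segment 6: (0,-0) -> (-0,4)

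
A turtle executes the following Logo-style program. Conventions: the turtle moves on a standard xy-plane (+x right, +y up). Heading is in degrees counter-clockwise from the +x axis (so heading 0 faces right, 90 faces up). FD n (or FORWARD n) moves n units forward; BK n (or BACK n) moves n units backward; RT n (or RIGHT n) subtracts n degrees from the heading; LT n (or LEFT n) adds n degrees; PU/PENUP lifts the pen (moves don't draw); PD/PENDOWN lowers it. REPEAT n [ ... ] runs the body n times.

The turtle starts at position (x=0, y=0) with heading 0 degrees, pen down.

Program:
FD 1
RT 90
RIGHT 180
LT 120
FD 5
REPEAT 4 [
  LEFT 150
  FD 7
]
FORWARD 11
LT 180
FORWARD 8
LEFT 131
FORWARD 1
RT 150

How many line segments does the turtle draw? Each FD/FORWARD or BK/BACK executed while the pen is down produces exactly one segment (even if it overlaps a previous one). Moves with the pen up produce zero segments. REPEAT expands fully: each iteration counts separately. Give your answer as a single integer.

Executing turtle program step by step:
Start: pos=(0,0), heading=0, pen down
FD 1: (0,0) -> (1,0) [heading=0, draw]
RT 90: heading 0 -> 270
RT 180: heading 270 -> 90
LT 120: heading 90 -> 210
FD 5: (1,0) -> (-3.33,-2.5) [heading=210, draw]
REPEAT 4 [
  -- iteration 1/4 --
  LT 150: heading 210 -> 0
  FD 7: (-3.33,-2.5) -> (3.67,-2.5) [heading=0, draw]
  -- iteration 2/4 --
  LT 150: heading 0 -> 150
  FD 7: (3.67,-2.5) -> (-2.392,1) [heading=150, draw]
  -- iteration 3/4 --
  LT 150: heading 150 -> 300
  FD 7: (-2.392,1) -> (1.108,-5.062) [heading=300, draw]
  -- iteration 4/4 --
  LT 150: heading 300 -> 90
  FD 7: (1.108,-5.062) -> (1.108,1.938) [heading=90, draw]
]
FD 11: (1.108,1.938) -> (1.108,12.938) [heading=90, draw]
LT 180: heading 90 -> 270
FD 8: (1.108,12.938) -> (1.108,4.938) [heading=270, draw]
LT 131: heading 270 -> 41
FD 1: (1.108,4.938) -> (1.862,5.594) [heading=41, draw]
RT 150: heading 41 -> 251
Final: pos=(1.862,5.594), heading=251, 9 segment(s) drawn
Segments drawn: 9

Answer: 9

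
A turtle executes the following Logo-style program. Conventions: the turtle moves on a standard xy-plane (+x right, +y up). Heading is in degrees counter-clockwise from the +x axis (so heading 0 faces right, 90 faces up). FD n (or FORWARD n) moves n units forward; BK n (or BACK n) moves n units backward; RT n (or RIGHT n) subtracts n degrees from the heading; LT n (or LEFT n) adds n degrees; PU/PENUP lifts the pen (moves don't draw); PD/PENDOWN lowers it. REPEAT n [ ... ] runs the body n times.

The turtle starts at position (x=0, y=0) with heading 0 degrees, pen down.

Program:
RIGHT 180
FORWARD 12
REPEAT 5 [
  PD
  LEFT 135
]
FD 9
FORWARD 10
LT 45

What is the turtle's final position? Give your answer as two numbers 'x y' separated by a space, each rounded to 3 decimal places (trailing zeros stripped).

Answer: -25.435 13.435

Derivation:
Executing turtle program step by step:
Start: pos=(0,0), heading=0, pen down
RT 180: heading 0 -> 180
FD 12: (0,0) -> (-12,0) [heading=180, draw]
REPEAT 5 [
  -- iteration 1/5 --
  PD: pen down
  LT 135: heading 180 -> 315
  -- iteration 2/5 --
  PD: pen down
  LT 135: heading 315 -> 90
  -- iteration 3/5 --
  PD: pen down
  LT 135: heading 90 -> 225
  -- iteration 4/5 --
  PD: pen down
  LT 135: heading 225 -> 0
  -- iteration 5/5 --
  PD: pen down
  LT 135: heading 0 -> 135
]
FD 9: (-12,0) -> (-18.364,6.364) [heading=135, draw]
FD 10: (-18.364,6.364) -> (-25.435,13.435) [heading=135, draw]
LT 45: heading 135 -> 180
Final: pos=(-25.435,13.435), heading=180, 3 segment(s) drawn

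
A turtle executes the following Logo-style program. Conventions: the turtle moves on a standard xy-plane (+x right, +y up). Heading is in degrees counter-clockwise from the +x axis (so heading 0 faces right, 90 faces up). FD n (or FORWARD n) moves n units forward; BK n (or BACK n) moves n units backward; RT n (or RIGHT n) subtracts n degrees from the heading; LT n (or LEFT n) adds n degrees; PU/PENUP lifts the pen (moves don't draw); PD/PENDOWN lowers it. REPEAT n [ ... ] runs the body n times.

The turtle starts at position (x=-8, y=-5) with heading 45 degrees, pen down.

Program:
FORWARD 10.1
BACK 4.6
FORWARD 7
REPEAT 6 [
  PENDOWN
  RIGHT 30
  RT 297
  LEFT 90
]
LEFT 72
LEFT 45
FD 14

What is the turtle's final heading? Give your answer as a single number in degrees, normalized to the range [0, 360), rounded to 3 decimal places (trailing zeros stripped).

Answer: 180

Derivation:
Executing turtle program step by step:
Start: pos=(-8,-5), heading=45, pen down
FD 10.1: (-8,-5) -> (-0.858,2.142) [heading=45, draw]
BK 4.6: (-0.858,2.142) -> (-4.111,-1.111) [heading=45, draw]
FD 7: (-4.111,-1.111) -> (0.839,3.839) [heading=45, draw]
REPEAT 6 [
  -- iteration 1/6 --
  PD: pen down
  RT 30: heading 45 -> 15
  RT 297: heading 15 -> 78
  LT 90: heading 78 -> 168
  -- iteration 2/6 --
  PD: pen down
  RT 30: heading 168 -> 138
  RT 297: heading 138 -> 201
  LT 90: heading 201 -> 291
  -- iteration 3/6 --
  PD: pen down
  RT 30: heading 291 -> 261
  RT 297: heading 261 -> 324
  LT 90: heading 324 -> 54
  -- iteration 4/6 --
  PD: pen down
  RT 30: heading 54 -> 24
  RT 297: heading 24 -> 87
  LT 90: heading 87 -> 177
  -- iteration 5/6 --
  PD: pen down
  RT 30: heading 177 -> 147
  RT 297: heading 147 -> 210
  LT 90: heading 210 -> 300
  -- iteration 6/6 --
  PD: pen down
  RT 30: heading 300 -> 270
  RT 297: heading 270 -> 333
  LT 90: heading 333 -> 63
]
LT 72: heading 63 -> 135
LT 45: heading 135 -> 180
FD 14: (0.839,3.839) -> (-13.161,3.839) [heading=180, draw]
Final: pos=(-13.161,3.839), heading=180, 4 segment(s) drawn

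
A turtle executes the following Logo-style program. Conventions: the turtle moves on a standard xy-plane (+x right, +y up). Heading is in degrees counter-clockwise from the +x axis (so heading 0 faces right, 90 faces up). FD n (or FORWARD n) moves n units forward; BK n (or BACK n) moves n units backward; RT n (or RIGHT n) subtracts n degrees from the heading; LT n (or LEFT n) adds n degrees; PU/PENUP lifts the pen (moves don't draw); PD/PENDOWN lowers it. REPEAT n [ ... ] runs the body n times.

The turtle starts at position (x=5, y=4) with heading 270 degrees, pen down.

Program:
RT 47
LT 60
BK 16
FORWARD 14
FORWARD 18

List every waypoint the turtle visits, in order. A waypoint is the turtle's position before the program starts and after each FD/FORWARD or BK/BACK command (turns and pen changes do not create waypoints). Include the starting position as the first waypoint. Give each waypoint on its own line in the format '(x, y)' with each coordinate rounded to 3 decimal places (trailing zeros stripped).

Executing turtle program step by step:
Start: pos=(5,4), heading=270, pen down
RT 47: heading 270 -> 223
LT 60: heading 223 -> 283
BK 16: (5,4) -> (1.401,19.59) [heading=283, draw]
FD 14: (1.401,19.59) -> (4.55,5.949) [heading=283, draw]
FD 18: (4.55,5.949) -> (8.599,-11.59) [heading=283, draw]
Final: pos=(8.599,-11.59), heading=283, 3 segment(s) drawn
Waypoints (4 total):
(5, 4)
(1.401, 19.59)
(4.55, 5.949)
(8.599, -11.59)

Answer: (5, 4)
(1.401, 19.59)
(4.55, 5.949)
(8.599, -11.59)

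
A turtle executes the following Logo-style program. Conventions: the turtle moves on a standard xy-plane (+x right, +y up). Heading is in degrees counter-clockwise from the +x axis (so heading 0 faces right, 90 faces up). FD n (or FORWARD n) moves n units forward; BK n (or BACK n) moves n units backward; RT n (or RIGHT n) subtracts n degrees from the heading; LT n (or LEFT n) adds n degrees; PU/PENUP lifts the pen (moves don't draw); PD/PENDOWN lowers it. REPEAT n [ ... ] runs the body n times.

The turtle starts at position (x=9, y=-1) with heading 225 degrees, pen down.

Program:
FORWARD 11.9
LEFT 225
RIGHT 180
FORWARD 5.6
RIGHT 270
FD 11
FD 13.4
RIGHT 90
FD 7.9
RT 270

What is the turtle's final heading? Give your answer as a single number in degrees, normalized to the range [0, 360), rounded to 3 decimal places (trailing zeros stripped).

Answer: 0

Derivation:
Executing turtle program step by step:
Start: pos=(9,-1), heading=225, pen down
FD 11.9: (9,-1) -> (0.585,-9.415) [heading=225, draw]
LT 225: heading 225 -> 90
RT 180: heading 90 -> 270
FD 5.6: (0.585,-9.415) -> (0.585,-15.015) [heading=270, draw]
RT 270: heading 270 -> 0
FD 11: (0.585,-15.015) -> (11.585,-15.015) [heading=0, draw]
FD 13.4: (11.585,-15.015) -> (24.985,-15.015) [heading=0, draw]
RT 90: heading 0 -> 270
FD 7.9: (24.985,-15.015) -> (24.985,-22.915) [heading=270, draw]
RT 270: heading 270 -> 0
Final: pos=(24.985,-22.915), heading=0, 5 segment(s) drawn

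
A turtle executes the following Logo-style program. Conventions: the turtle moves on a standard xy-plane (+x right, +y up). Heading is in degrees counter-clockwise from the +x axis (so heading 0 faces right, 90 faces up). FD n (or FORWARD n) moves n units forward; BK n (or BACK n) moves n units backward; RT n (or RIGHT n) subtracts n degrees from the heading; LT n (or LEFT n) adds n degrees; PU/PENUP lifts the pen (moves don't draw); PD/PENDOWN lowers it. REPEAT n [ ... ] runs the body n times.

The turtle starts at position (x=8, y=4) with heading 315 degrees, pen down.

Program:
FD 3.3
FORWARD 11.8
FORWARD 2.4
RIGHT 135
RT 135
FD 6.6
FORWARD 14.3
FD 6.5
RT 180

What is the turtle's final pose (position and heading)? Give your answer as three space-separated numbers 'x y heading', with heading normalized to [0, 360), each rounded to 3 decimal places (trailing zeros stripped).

Answer: 39.749 11 225

Derivation:
Executing turtle program step by step:
Start: pos=(8,4), heading=315, pen down
FD 3.3: (8,4) -> (10.333,1.667) [heading=315, draw]
FD 11.8: (10.333,1.667) -> (18.677,-6.677) [heading=315, draw]
FD 2.4: (18.677,-6.677) -> (20.374,-8.374) [heading=315, draw]
RT 135: heading 315 -> 180
RT 135: heading 180 -> 45
FD 6.6: (20.374,-8.374) -> (25.041,-3.707) [heading=45, draw]
FD 14.3: (25.041,-3.707) -> (35.153,6.404) [heading=45, draw]
FD 6.5: (35.153,6.404) -> (39.749,11) [heading=45, draw]
RT 180: heading 45 -> 225
Final: pos=(39.749,11), heading=225, 6 segment(s) drawn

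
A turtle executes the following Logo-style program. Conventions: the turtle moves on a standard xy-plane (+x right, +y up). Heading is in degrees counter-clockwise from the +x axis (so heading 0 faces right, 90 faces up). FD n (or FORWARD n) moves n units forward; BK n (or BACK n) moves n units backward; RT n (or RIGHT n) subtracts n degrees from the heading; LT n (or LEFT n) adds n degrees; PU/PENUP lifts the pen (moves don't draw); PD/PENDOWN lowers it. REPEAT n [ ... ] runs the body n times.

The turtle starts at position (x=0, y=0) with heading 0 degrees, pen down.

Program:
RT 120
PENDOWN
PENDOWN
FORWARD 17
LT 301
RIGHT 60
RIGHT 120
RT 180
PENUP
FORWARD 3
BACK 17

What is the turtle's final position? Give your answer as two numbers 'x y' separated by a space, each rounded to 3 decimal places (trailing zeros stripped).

Answer: 5.498 -14.478

Derivation:
Executing turtle program step by step:
Start: pos=(0,0), heading=0, pen down
RT 120: heading 0 -> 240
PD: pen down
PD: pen down
FD 17: (0,0) -> (-8.5,-14.722) [heading=240, draw]
LT 301: heading 240 -> 181
RT 60: heading 181 -> 121
RT 120: heading 121 -> 1
RT 180: heading 1 -> 181
PU: pen up
FD 3: (-8.5,-14.722) -> (-11.5,-14.775) [heading=181, move]
BK 17: (-11.5,-14.775) -> (5.498,-14.478) [heading=181, move]
Final: pos=(5.498,-14.478), heading=181, 1 segment(s) drawn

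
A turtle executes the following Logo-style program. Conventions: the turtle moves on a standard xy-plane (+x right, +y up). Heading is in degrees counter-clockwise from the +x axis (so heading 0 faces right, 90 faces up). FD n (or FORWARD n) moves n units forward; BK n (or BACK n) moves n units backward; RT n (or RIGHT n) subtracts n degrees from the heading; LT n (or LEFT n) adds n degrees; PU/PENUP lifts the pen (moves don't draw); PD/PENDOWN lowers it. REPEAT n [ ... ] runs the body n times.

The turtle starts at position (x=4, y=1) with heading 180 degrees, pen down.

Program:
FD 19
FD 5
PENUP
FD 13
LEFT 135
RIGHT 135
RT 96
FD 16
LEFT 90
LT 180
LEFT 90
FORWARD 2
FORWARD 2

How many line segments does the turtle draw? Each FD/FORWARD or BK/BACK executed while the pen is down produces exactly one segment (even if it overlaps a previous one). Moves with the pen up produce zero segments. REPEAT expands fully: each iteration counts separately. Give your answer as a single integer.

Answer: 2

Derivation:
Executing turtle program step by step:
Start: pos=(4,1), heading=180, pen down
FD 19: (4,1) -> (-15,1) [heading=180, draw]
FD 5: (-15,1) -> (-20,1) [heading=180, draw]
PU: pen up
FD 13: (-20,1) -> (-33,1) [heading=180, move]
LT 135: heading 180 -> 315
RT 135: heading 315 -> 180
RT 96: heading 180 -> 84
FD 16: (-33,1) -> (-31.328,16.912) [heading=84, move]
LT 90: heading 84 -> 174
LT 180: heading 174 -> 354
LT 90: heading 354 -> 84
FD 2: (-31.328,16.912) -> (-31.118,18.901) [heading=84, move]
FD 2: (-31.118,18.901) -> (-30.909,20.89) [heading=84, move]
Final: pos=(-30.909,20.89), heading=84, 2 segment(s) drawn
Segments drawn: 2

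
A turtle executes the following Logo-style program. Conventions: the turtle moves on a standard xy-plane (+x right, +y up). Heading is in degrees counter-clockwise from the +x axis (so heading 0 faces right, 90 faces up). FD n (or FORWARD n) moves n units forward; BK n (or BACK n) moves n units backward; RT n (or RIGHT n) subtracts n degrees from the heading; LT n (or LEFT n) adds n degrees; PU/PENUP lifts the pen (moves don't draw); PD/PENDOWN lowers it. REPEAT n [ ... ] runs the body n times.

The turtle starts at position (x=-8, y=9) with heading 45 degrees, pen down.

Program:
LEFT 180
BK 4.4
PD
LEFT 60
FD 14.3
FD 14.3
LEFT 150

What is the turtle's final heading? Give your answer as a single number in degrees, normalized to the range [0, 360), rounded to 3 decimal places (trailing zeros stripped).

Executing turtle program step by step:
Start: pos=(-8,9), heading=45, pen down
LT 180: heading 45 -> 225
BK 4.4: (-8,9) -> (-4.889,12.111) [heading=225, draw]
PD: pen down
LT 60: heading 225 -> 285
FD 14.3: (-4.889,12.111) -> (-1.188,-1.701) [heading=285, draw]
FD 14.3: (-1.188,-1.701) -> (2.513,-15.514) [heading=285, draw]
LT 150: heading 285 -> 75
Final: pos=(2.513,-15.514), heading=75, 3 segment(s) drawn

Answer: 75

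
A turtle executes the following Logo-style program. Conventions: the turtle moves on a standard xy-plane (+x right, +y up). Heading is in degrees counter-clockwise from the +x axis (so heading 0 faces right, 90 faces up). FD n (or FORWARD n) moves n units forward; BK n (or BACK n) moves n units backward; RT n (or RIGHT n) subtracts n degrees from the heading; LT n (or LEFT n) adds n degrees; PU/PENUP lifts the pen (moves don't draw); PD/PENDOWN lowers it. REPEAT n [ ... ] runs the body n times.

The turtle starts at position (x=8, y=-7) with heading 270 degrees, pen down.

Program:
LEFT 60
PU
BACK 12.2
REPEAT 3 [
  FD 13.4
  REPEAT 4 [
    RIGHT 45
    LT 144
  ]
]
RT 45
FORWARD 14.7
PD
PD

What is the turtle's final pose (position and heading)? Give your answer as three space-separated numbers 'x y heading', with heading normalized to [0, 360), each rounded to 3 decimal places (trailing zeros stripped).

Answer: 44.652 10.773 33

Derivation:
Executing turtle program step by step:
Start: pos=(8,-7), heading=270, pen down
LT 60: heading 270 -> 330
PU: pen up
BK 12.2: (8,-7) -> (-2.566,-0.9) [heading=330, move]
REPEAT 3 [
  -- iteration 1/3 --
  FD 13.4: (-2.566,-0.9) -> (9.039,-7.6) [heading=330, move]
  REPEAT 4 [
    -- iteration 1/4 --
    RT 45: heading 330 -> 285
    LT 144: heading 285 -> 69
    -- iteration 2/4 --
    RT 45: heading 69 -> 24
    LT 144: heading 24 -> 168
    -- iteration 3/4 --
    RT 45: heading 168 -> 123
    LT 144: heading 123 -> 267
    -- iteration 4/4 --
    RT 45: heading 267 -> 222
    LT 144: heading 222 -> 6
  ]
  -- iteration 2/3 --
  FD 13.4: (9.039,-7.6) -> (22.366,-6.199) [heading=6, move]
  REPEAT 4 [
    -- iteration 1/4 --
    RT 45: heading 6 -> 321
    LT 144: heading 321 -> 105
    -- iteration 2/4 --
    RT 45: heading 105 -> 60
    LT 144: heading 60 -> 204
    -- iteration 3/4 --
    RT 45: heading 204 -> 159
    LT 144: heading 159 -> 303
    -- iteration 4/4 --
    RT 45: heading 303 -> 258
    LT 144: heading 258 -> 42
  ]
  -- iteration 3/3 --
  FD 13.4: (22.366,-6.199) -> (32.324,2.767) [heading=42, move]
  REPEAT 4 [
    -- iteration 1/4 --
    RT 45: heading 42 -> 357
    LT 144: heading 357 -> 141
    -- iteration 2/4 --
    RT 45: heading 141 -> 96
    LT 144: heading 96 -> 240
    -- iteration 3/4 --
    RT 45: heading 240 -> 195
    LT 144: heading 195 -> 339
    -- iteration 4/4 --
    RT 45: heading 339 -> 294
    LT 144: heading 294 -> 78
  ]
]
RT 45: heading 78 -> 33
FD 14.7: (32.324,2.767) -> (44.652,10.773) [heading=33, move]
PD: pen down
PD: pen down
Final: pos=(44.652,10.773), heading=33, 0 segment(s) drawn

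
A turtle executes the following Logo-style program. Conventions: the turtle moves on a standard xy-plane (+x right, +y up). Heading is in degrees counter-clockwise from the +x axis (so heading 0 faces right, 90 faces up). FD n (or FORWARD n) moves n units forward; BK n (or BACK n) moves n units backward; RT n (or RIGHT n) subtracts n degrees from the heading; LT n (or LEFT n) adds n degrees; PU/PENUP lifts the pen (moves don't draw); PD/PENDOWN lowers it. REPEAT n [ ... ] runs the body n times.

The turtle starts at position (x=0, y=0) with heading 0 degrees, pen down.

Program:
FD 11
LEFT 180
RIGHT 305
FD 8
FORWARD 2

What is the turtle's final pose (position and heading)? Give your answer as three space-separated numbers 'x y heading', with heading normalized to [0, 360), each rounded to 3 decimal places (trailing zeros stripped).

Executing turtle program step by step:
Start: pos=(0,0), heading=0, pen down
FD 11: (0,0) -> (11,0) [heading=0, draw]
LT 180: heading 0 -> 180
RT 305: heading 180 -> 235
FD 8: (11,0) -> (6.411,-6.553) [heading=235, draw]
FD 2: (6.411,-6.553) -> (5.264,-8.192) [heading=235, draw]
Final: pos=(5.264,-8.192), heading=235, 3 segment(s) drawn

Answer: 5.264 -8.192 235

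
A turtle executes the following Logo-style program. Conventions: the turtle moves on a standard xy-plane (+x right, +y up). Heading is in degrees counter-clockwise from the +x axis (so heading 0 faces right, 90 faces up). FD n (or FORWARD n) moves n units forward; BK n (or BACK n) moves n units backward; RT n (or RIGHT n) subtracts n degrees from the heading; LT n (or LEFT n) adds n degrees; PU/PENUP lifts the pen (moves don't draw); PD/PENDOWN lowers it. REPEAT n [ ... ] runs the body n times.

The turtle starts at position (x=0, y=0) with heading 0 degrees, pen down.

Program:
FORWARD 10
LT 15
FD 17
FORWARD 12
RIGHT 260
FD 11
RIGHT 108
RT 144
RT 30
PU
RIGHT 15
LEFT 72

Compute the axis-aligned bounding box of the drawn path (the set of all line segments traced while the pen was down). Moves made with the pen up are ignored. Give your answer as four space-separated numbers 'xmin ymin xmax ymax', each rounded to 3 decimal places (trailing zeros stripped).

Answer: 0 0 38.012 17.475

Derivation:
Executing turtle program step by step:
Start: pos=(0,0), heading=0, pen down
FD 10: (0,0) -> (10,0) [heading=0, draw]
LT 15: heading 0 -> 15
FD 17: (10,0) -> (26.421,4.4) [heading=15, draw]
FD 12: (26.421,4.4) -> (38.012,7.506) [heading=15, draw]
RT 260: heading 15 -> 115
FD 11: (38.012,7.506) -> (33.363,17.475) [heading=115, draw]
RT 108: heading 115 -> 7
RT 144: heading 7 -> 223
RT 30: heading 223 -> 193
PU: pen up
RT 15: heading 193 -> 178
LT 72: heading 178 -> 250
Final: pos=(33.363,17.475), heading=250, 4 segment(s) drawn

Segment endpoints: x in {0, 10, 26.421, 33.363, 38.012}, y in {0, 4.4, 7.506, 17.475}
xmin=0, ymin=0, xmax=38.012, ymax=17.475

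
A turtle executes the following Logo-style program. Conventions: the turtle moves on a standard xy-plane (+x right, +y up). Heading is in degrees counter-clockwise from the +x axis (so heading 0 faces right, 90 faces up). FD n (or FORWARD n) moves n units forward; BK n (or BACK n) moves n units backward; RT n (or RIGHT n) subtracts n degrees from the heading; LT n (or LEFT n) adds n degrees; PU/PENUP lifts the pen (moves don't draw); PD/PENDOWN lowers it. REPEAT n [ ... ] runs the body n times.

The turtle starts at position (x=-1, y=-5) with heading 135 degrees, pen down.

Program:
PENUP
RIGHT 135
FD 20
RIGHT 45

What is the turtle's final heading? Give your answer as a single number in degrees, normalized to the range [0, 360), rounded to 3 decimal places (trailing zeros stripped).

Executing turtle program step by step:
Start: pos=(-1,-5), heading=135, pen down
PU: pen up
RT 135: heading 135 -> 0
FD 20: (-1,-5) -> (19,-5) [heading=0, move]
RT 45: heading 0 -> 315
Final: pos=(19,-5), heading=315, 0 segment(s) drawn

Answer: 315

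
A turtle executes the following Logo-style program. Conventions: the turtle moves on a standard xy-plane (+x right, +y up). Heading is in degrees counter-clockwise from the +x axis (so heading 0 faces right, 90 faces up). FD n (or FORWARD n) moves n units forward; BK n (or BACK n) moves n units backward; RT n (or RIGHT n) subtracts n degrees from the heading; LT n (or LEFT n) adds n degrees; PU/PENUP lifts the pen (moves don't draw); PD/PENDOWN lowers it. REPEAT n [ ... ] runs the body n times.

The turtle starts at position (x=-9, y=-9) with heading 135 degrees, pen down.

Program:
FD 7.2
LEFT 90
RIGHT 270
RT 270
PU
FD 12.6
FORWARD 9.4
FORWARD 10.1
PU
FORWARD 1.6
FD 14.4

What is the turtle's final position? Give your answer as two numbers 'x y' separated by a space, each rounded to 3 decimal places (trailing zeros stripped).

Executing turtle program step by step:
Start: pos=(-9,-9), heading=135, pen down
FD 7.2: (-9,-9) -> (-14.091,-3.909) [heading=135, draw]
LT 90: heading 135 -> 225
RT 270: heading 225 -> 315
RT 270: heading 315 -> 45
PU: pen up
FD 12.6: (-14.091,-3.909) -> (-5.182,5.001) [heading=45, move]
FD 9.4: (-5.182,5.001) -> (1.465,11.648) [heading=45, move]
FD 10.1: (1.465,11.648) -> (8.607,18.789) [heading=45, move]
PU: pen up
FD 1.6: (8.607,18.789) -> (9.738,19.921) [heading=45, move]
FD 14.4: (9.738,19.921) -> (19.921,30.103) [heading=45, move]
Final: pos=(19.921,30.103), heading=45, 1 segment(s) drawn

Answer: 19.921 30.103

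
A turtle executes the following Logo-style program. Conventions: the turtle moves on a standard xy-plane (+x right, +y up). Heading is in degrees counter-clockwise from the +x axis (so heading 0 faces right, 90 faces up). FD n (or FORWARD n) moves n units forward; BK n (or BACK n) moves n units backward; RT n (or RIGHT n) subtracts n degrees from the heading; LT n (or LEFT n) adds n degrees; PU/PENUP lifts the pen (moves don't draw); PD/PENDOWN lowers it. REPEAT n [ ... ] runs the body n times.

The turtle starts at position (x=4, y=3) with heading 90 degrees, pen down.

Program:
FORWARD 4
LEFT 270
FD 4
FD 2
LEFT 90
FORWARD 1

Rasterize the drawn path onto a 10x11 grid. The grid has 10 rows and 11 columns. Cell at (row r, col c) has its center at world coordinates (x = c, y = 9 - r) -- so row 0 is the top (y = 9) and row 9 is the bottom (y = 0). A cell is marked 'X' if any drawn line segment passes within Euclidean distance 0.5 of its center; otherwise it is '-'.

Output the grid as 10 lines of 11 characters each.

Answer: -----------
----------X
----XXXXXXX
----X------
----X------
----X------
----X------
-----------
-----------
-----------

Derivation:
Segment 0: (4,3) -> (4,7)
Segment 1: (4,7) -> (8,7)
Segment 2: (8,7) -> (10,7)
Segment 3: (10,7) -> (10,8)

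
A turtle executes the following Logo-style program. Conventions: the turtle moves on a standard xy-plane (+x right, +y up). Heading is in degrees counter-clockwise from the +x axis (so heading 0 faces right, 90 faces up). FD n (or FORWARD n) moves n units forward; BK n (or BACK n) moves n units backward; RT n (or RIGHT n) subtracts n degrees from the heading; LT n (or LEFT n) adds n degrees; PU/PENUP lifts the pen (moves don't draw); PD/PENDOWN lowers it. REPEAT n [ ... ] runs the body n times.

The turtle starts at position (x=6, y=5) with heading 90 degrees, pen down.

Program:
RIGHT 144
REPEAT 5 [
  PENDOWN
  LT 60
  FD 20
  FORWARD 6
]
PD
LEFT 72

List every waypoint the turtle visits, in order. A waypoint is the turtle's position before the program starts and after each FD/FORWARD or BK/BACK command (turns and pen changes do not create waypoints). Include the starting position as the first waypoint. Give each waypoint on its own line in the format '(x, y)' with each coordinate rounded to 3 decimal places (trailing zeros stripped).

Answer: (6, 5)
(25.89, 7.091)
(31.858, 7.718)
(39.992, 25.989)
(42.433, 31.47)
(30.677, 47.65)
(27.15, 52.504)
(7.26, 50.414)
(1.293, 49.787)
(-6.842, 31.516)
(-9.282, 26.034)

Derivation:
Executing turtle program step by step:
Start: pos=(6,5), heading=90, pen down
RT 144: heading 90 -> 306
REPEAT 5 [
  -- iteration 1/5 --
  PD: pen down
  LT 60: heading 306 -> 6
  FD 20: (6,5) -> (25.89,7.091) [heading=6, draw]
  FD 6: (25.89,7.091) -> (31.858,7.718) [heading=6, draw]
  -- iteration 2/5 --
  PD: pen down
  LT 60: heading 6 -> 66
  FD 20: (31.858,7.718) -> (39.992,25.989) [heading=66, draw]
  FD 6: (39.992,25.989) -> (42.433,31.47) [heading=66, draw]
  -- iteration 3/5 --
  PD: pen down
  LT 60: heading 66 -> 126
  FD 20: (42.433,31.47) -> (30.677,47.65) [heading=126, draw]
  FD 6: (30.677,47.65) -> (27.15,52.504) [heading=126, draw]
  -- iteration 4/5 --
  PD: pen down
  LT 60: heading 126 -> 186
  FD 20: (27.15,52.504) -> (7.26,50.414) [heading=186, draw]
  FD 6: (7.26,50.414) -> (1.293,49.787) [heading=186, draw]
  -- iteration 5/5 --
  PD: pen down
  LT 60: heading 186 -> 246
  FD 20: (1.293,49.787) -> (-6.842,31.516) [heading=246, draw]
  FD 6: (-6.842,31.516) -> (-9.282,26.034) [heading=246, draw]
]
PD: pen down
LT 72: heading 246 -> 318
Final: pos=(-9.282,26.034), heading=318, 10 segment(s) drawn
Waypoints (11 total):
(6, 5)
(25.89, 7.091)
(31.858, 7.718)
(39.992, 25.989)
(42.433, 31.47)
(30.677, 47.65)
(27.15, 52.504)
(7.26, 50.414)
(1.293, 49.787)
(-6.842, 31.516)
(-9.282, 26.034)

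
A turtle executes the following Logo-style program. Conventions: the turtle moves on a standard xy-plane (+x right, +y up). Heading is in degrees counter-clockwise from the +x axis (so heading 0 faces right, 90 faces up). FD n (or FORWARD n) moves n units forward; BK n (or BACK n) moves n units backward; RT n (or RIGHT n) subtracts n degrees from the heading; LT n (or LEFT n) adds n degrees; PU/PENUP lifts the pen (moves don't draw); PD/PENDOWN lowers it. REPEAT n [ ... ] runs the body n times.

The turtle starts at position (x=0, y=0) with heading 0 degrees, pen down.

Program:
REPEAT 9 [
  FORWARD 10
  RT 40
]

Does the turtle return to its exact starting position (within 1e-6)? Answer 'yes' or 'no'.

Executing turtle program step by step:
Start: pos=(0,0), heading=0, pen down
REPEAT 9 [
  -- iteration 1/9 --
  FD 10: (0,0) -> (10,0) [heading=0, draw]
  RT 40: heading 0 -> 320
  -- iteration 2/9 --
  FD 10: (10,0) -> (17.66,-6.428) [heading=320, draw]
  RT 40: heading 320 -> 280
  -- iteration 3/9 --
  FD 10: (17.66,-6.428) -> (19.397,-16.276) [heading=280, draw]
  RT 40: heading 280 -> 240
  -- iteration 4/9 --
  FD 10: (19.397,-16.276) -> (14.397,-24.936) [heading=240, draw]
  RT 40: heading 240 -> 200
  -- iteration 5/9 --
  FD 10: (14.397,-24.936) -> (5,-28.356) [heading=200, draw]
  RT 40: heading 200 -> 160
  -- iteration 6/9 --
  FD 10: (5,-28.356) -> (-4.397,-24.936) [heading=160, draw]
  RT 40: heading 160 -> 120
  -- iteration 7/9 --
  FD 10: (-4.397,-24.936) -> (-9.397,-16.276) [heading=120, draw]
  RT 40: heading 120 -> 80
  -- iteration 8/9 --
  FD 10: (-9.397,-16.276) -> (-7.66,-6.428) [heading=80, draw]
  RT 40: heading 80 -> 40
  -- iteration 9/9 --
  FD 10: (-7.66,-6.428) -> (0,0) [heading=40, draw]
  RT 40: heading 40 -> 0
]
Final: pos=(0,0), heading=0, 9 segment(s) drawn

Start position: (0, 0)
Final position: (0, 0)
Distance = 0; < 1e-6 -> CLOSED

Answer: yes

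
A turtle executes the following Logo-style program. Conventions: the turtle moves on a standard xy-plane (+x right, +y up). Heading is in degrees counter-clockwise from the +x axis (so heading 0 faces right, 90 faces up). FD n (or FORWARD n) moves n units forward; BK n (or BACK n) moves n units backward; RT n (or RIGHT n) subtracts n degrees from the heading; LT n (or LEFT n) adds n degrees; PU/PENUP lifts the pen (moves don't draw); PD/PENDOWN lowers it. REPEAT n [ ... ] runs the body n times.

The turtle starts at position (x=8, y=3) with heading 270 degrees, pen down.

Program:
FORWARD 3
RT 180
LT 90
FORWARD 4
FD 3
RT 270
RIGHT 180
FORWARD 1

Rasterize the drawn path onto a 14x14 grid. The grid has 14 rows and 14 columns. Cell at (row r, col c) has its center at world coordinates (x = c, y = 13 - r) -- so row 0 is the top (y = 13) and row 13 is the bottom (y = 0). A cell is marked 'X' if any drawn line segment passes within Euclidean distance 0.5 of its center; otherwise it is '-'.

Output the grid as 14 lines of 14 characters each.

Answer: --------------
--------------
--------------
--------------
--------------
--------------
--------------
--------------
--------------
--------------
--------X-----
--------X-----
-X------X-----
-XXXXXXXX-----

Derivation:
Segment 0: (8,3) -> (8,0)
Segment 1: (8,0) -> (4,0)
Segment 2: (4,0) -> (1,0)
Segment 3: (1,0) -> (1,1)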